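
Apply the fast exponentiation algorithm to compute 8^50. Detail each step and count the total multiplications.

Computing 8^50 by squaring (build up from 8^1; each line after the first costs one multiplication):

8^1 = 8
8^2 = (8^1)^2 = 8^2 = 64
8^3 = 8 * 8^2 = 8 * 64 = 512
8^6 = (8^3)^2 = 512^2 = 262144
8^12 = (8^6)^2 = 262144^2 = 68719476736
8^24 = (8^12)^2 = 68719476736^2 = 4722366482869645213696
8^25 = 8 * 8^24 = 8 * 4722366482869645213696 = 37778931862957161709568
8^50 = (8^25)^2 = 37778931862957161709568^2 = 1427247692705959881058285969449495136382746624

Result: 1427247692705959881058285969449495136382746624
Multiplications needed: 7 (7 lines after 8^1)

8^50 = 1427247692705959881058285969449495136382746624. Using exponentiation by squaring, this requires 7 multiplications. The key idea: if the exponent is even, square the half-power; if odd, multiply by the base once.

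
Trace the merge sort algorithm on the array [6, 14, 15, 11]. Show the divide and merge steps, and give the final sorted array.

Merge sort trace:

Split: [6, 14, 15, 11] -> [6, 14] and [15, 11]
  Split: [6, 14] -> [6] and [14]
  Merge: [6] + [14] -> [6, 14]
  Split: [15, 11] -> [15] and [11]
  Merge: [15] + [11] -> [11, 15]
Merge: [6, 14] + [11, 15] -> [6, 11, 14, 15]

Final sorted array: [6, 11, 14, 15]

The merge sort proceeds by recursively splitting the array and merging sorted halves.
After all merges, the sorted array is [6, 11, 14, 15].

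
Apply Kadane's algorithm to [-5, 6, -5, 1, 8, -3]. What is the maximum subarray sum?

Using Kadane's algorithm on [-5, 6, -5, 1, 8, -3]:

Scanning through the array:
Position 1 (value 6): max_ending_here = 6, max_so_far = 6
Position 2 (value -5): max_ending_here = 1, max_so_far = 6
Position 3 (value 1): max_ending_here = 2, max_so_far = 6
Position 4 (value 8): max_ending_here = 10, max_so_far = 10
Position 5 (value -3): max_ending_here = 7, max_so_far = 10

Maximum subarray: [6, -5, 1, 8]
Maximum sum: 10

The maximum subarray is [6, -5, 1, 8] with sum 10. This subarray runs from index 1 to index 4.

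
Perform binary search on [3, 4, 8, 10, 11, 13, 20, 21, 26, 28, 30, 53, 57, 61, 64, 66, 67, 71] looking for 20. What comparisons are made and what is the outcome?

Binary search for 20 in [3, 4, 8, 10, 11, 13, 20, 21, 26, 28, 30, 53, 57, 61, 64, 66, 67, 71]:

lo=0, hi=17, mid=8, arr[mid]=26 -> 26 > 20, search left half
lo=0, hi=7, mid=3, arr[mid]=10 -> 10 < 20, search right half
lo=4, hi=7, mid=5, arr[mid]=13 -> 13 < 20, search right half
lo=6, hi=7, mid=6, arr[mid]=20 -> Found target at index 6!

Binary search finds 20 at index 6 after 4 comparisons. The search repeatedly halves the search space by comparing with the middle element.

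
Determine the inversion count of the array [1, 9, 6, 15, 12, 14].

Finding inversions in [1, 9, 6, 15, 12, 14]:

(1, 2): arr[1]=9 > arr[2]=6
(3, 4): arr[3]=15 > arr[4]=12
(3, 5): arr[3]=15 > arr[5]=14

Total inversions: 3

The array has 3 inversion(s): (1,2), (3,4), (3,5). Each pair (i,j) satisfies i < j and arr[i] > arr[j].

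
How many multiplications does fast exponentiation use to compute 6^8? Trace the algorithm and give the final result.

Computing 6^8 by squaring (build up from 6^1; each line after the first costs one multiplication):

6^1 = 6
6^2 = (6^1)^2 = 6^2 = 36
6^4 = (6^2)^2 = 36^2 = 1296
6^8 = (6^4)^2 = 1296^2 = 1679616

Result: 1679616
Multiplications needed: 3 (3 lines after 6^1)

6^8 = 1679616. Using exponentiation by squaring, this requires 3 multiplications. The key idea: if the exponent is even, square the half-power; if odd, multiply by the base once.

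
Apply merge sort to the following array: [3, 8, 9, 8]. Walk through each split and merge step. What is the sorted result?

Merge sort trace:

Split: [3, 8, 9, 8] -> [3, 8] and [9, 8]
  Split: [3, 8] -> [3] and [8]
  Merge: [3] + [8] -> [3, 8]
  Split: [9, 8] -> [9] and [8]
  Merge: [9] + [8] -> [8, 9]
Merge: [3, 8] + [8, 9] -> [3, 8, 8, 9]

Final sorted array: [3, 8, 8, 9]

The merge sort proceeds by recursively splitting the array and merging sorted halves.
After all merges, the sorted array is [3, 8, 8, 9].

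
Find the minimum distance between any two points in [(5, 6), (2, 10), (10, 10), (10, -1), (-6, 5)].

Computing all pairwise distances among 5 points:

d((5, 6), (2, 10)) = 5.0 <-- minimum
d((5, 6), (10, 10)) = 6.4031
d((5, 6), (10, -1)) = 8.6023
d((5, 6), (-6, 5)) = 11.0454
d((2, 10), (10, 10)) = 8.0
d((2, 10), (10, -1)) = 13.6015
d((2, 10), (-6, 5)) = 9.434
d((10, 10), (10, -1)) = 11.0
d((10, 10), (-6, 5)) = 16.7631
d((10, -1), (-6, 5)) = 17.088

Closest pair: (5, 6) and (2, 10) with distance 5.0

The closest pair is (5, 6) and (2, 10) with Euclidean distance 5.0. For 5 points, brute-force pairwise comparison is shown above. For large n, the divide-and-conquer algorithm (sort by x, recurse on halves, check the dividing strip) achieves O(n log n).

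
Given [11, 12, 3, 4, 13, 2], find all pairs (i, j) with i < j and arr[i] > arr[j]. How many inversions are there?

Finding inversions in [11, 12, 3, 4, 13, 2]:

(0, 2): arr[0]=11 > arr[2]=3
(0, 3): arr[0]=11 > arr[3]=4
(0, 5): arr[0]=11 > arr[5]=2
(1, 2): arr[1]=12 > arr[2]=3
(1, 3): arr[1]=12 > arr[3]=4
(1, 5): arr[1]=12 > arr[5]=2
(2, 5): arr[2]=3 > arr[5]=2
(3, 5): arr[3]=4 > arr[5]=2
(4, 5): arr[4]=13 > arr[5]=2

Total inversions: 9

The array has 9 inversion(s): (0,2), (0,3), (0,5), (1,2), (1,3), (1,5), (2,5), (3,5), (4,5). Each pair (i,j) satisfies i < j and arr[i] > arr[j].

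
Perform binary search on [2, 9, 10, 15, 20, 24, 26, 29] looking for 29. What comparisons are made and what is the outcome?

Binary search for 29 in [2, 9, 10, 15, 20, 24, 26, 29]:

lo=0, hi=7, mid=3, arr[mid]=15 -> 15 < 29, search right half
lo=4, hi=7, mid=5, arr[mid]=24 -> 24 < 29, search right half
lo=6, hi=7, mid=6, arr[mid]=26 -> 26 < 29, search right half
lo=7, hi=7, mid=7, arr[mid]=29 -> Found target at index 7!

Binary search finds 29 at index 7 after 4 comparisons. The search repeatedly halves the search space by comparing with the middle element.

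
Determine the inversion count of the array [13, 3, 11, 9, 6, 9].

Finding inversions in [13, 3, 11, 9, 6, 9]:

(0, 1): arr[0]=13 > arr[1]=3
(0, 2): arr[0]=13 > arr[2]=11
(0, 3): arr[0]=13 > arr[3]=9
(0, 4): arr[0]=13 > arr[4]=6
(0, 5): arr[0]=13 > arr[5]=9
(2, 3): arr[2]=11 > arr[3]=9
(2, 4): arr[2]=11 > arr[4]=6
(2, 5): arr[2]=11 > arr[5]=9
(3, 4): arr[3]=9 > arr[4]=6

Total inversions: 9

The array has 9 inversion(s): (0,1), (0,2), (0,3), (0,4), (0,5), (2,3), (2,4), (2,5), (3,4). Each pair (i,j) satisfies i < j and arr[i] > arr[j].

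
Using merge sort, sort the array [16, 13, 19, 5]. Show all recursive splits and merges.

Merge sort trace:

Split: [16, 13, 19, 5] -> [16, 13] and [19, 5]
  Split: [16, 13] -> [16] and [13]
  Merge: [16] + [13] -> [13, 16]
  Split: [19, 5] -> [19] and [5]
  Merge: [19] + [5] -> [5, 19]
Merge: [13, 16] + [5, 19] -> [5, 13, 16, 19]

Final sorted array: [5, 13, 16, 19]

The merge sort proceeds by recursively splitting the array and merging sorted halves.
After all merges, the sorted array is [5, 13, 16, 19].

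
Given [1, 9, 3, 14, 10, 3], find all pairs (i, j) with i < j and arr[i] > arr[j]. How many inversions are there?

Finding inversions in [1, 9, 3, 14, 10, 3]:

(1, 2): arr[1]=9 > arr[2]=3
(1, 5): arr[1]=9 > arr[5]=3
(3, 4): arr[3]=14 > arr[4]=10
(3, 5): arr[3]=14 > arr[5]=3
(4, 5): arr[4]=10 > arr[5]=3

Total inversions: 5

The array has 5 inversion(s): (1,2), (1,5), (3,4), (3,5), (4,5). Each pair (i,j) satisfies i < j and arr[i] > arr[j].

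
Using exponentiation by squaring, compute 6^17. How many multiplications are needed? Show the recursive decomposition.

Computing 6^17 by squaring (build up from 6^1; each line after the first costs one multiplication):

6^1 = 6
6^2 = (6^1)^2 = 6^2 = 36
6^4 = (6^2)^2 = 36^2 = 1296
6^8 = (6^4)^2 = 1296^2 = 1679616
6^16 = (6^8)^2 = 1679616^2 = 2821109907456
6^17 = 6 * 6^16 = 6 * 2821109907456 = 16926659444736

Result: 16926659444736
Multiplications needed: 5 (5 lines after 6^1)

6^17 = 16926659444736. Using exponentiation by squaring, this requires 5 multiplications. The key idea: if the exponent is even, square the half-power; if odd, multiply by the base once.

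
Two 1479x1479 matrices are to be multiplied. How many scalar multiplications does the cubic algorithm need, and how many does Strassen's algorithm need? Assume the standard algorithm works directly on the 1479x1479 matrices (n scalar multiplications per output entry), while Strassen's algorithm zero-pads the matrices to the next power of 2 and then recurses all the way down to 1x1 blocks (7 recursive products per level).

Matrix multiplication for 1479x1479 matrices:

Strassen's algorithm requires power-of-2 dimensions. Pad 1479x1479 to 2048x2048 (next power of 2).

Standard algorithm: 1479^3 = 3235225239 multiplications
Strassen's algorithm: 7^(log2(2048)) = 7^11 = 1977326743 multiplications
Savings: 3235225239 - 1977326743 = 1257898496 multiplications

Standard: 3235225239 multiplications (1479^3). Strassen: 1977326743 multiplications (7^11, after padding to 2048x2048). Strassen reduces 8 recursive multiplications to 7 at each level.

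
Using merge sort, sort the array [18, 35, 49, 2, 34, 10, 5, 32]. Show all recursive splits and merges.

Merge sort trace:

Split: [18, 35, 49, 2, 34, 10, 5, 32] -> [18, 35, 49, 2] and [34, 10, 5, 32]
  Split: [18, 35, 49, 2] -> [18, 35] and [49, 2]
    Split: [18, 35] -> [18] and [35]
    Merge: [18] + [35] -> [18, 35]
    Split: [49, 2] -> [49] and [2]
    Merge: [49] + [2] -> [2, 49]
  Merge: [18, 35] + [2, 49] -> [2, 18, 35, 49]
  Split: [34, 10, 5, 32] -> [34, 10] and [5, 32]
    Split: [34, 10] -> [34] and [10]
    Merge: [34] + [10] -> [10, 34]
    Split: [5, 32] -> [5] and [32]
    Merge: [5] + [32] -> [5, 32]
  Merge: [10, 34] + [5, 32] -> [5, 10, 32, 34]
Merge: [2, 18, 35, 49] + [5, 10, 32, 34] -> [2, 5, 10, 18, 32, 34, 35, 49]

Final sorted array: [2, 5, 10, 18, 32, 34, 35, 49]

The merge sort proceeds by recursively splitting the array and merging sorted halves.
After all merges, the sorted array is [2, 5, 10, 18, 32, 34, 35, 49].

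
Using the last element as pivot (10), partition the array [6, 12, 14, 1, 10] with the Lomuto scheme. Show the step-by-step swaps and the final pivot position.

Lomuto partition with pivot = 10:

Initial array: [6, 12, 14, 1, 10]

arr[0]=6 <= 10: swap with position 0, array becomes [6, 12, 14, 1, 10]
arr[1]=12 > 10: no swap
arr[2]=14 > 10: no swap
arr[3]=1 <= 10: swap with position 1, array becomes [6, 1, 14, 12, 10]

Place pivot at position 2: [6, 1, 10, 12, 14]
Pivot position: 2

After partitioning with pivot 10, the array becomes [6, 1, 10, 12, 14]. The pivot is placed at index 2. All elements to the left of the pivot are <= 10, and all elements to the right are > 10.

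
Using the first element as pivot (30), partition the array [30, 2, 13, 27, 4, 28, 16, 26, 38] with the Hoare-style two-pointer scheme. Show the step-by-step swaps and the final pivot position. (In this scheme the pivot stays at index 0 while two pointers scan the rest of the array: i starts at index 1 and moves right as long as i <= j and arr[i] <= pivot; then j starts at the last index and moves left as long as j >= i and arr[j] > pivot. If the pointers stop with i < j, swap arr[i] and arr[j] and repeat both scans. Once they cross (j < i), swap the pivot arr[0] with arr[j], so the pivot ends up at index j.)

Hoare-style two-pointer partition with pivot = 30:

Initial array: [30, 2, 13, 27, 4, 28, 16, 26, 38]

Pointers start at i = 1, j = 8.
i ends at 8, j ends at 7: the pointers have crossed (j < i), so scanning stops.

Swap pivot arr[0] with arr[7] to place pivot at position 7: [26, 2, 13, 27, 4, 28, 16, 30, 38]
Pivot position: 7

After partitioning with pivot 30, the array becomes [26, 2, 13, 27, 4, 28, 16, 30, 38]. The pivot is placed at index 7. All elements to the left of the pivot are <= 30, and all elements to the right are > 30.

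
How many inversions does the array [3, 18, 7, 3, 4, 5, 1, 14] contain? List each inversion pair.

Finding inversions in [3, 18, 7, 3, 4, 5, 1, 14]:

(0, 6): arr[0]=3 > arr[6]=1
(1, 2): arr[1]=18 > arr[2]=7
(1, 3): arr[1]=18 > arr[3]=3
(1, 4): arr[1]=18 > arr[4]=4
(1, 5): arr[1]=18 > arr[5]=5
(1, 6): arr[1]=18 > arr[6]=1
(1, 7): arr[1]=18 > arr[7]=14
(2, 3): arr[2]=7 > arr[3]=3
(2, 4): arr[2]=7 > arr[4]=4
(2, 5): arr[2]=7 > arr[5]=5
(2, 6): arr[2]=7 > arr[6]=1
(3, 6): arr[3]=3 > arr[6]=1
(4, 6): arr[4]=4 > arr[6]=1
(5, 6): arr[5]=5 > arr[6]=1

Total inversions: 14

The array has 14 inversion(s): (0,6), (1,2), (1,3), (1,4), (1,5), (1,6), (1,7), (2,3), (2,4), (2,5), (2,6), (3,6), (4,6), (5,6). Each pair (i,j) satisfies i < j and arr[i] > arr[j].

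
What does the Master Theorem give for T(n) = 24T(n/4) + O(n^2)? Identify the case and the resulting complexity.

Master Theorem for T(n) = 24T(n/4) + O(n^2):

a = 24, b = 4, c = 2
log_b(a) = log_4(24) = 2.2925

Case 1: c = 2 < log_4(24) = 2.2925
T(n) = O(n^(log_4 24))

For T(n) = 24T(n/4) + O(n^2): log_4(24) = 2.2925. This is Case 1 of the Master Theorem (c < log_b(a), work dominated by leaves), giving O(n^(log_4 24)).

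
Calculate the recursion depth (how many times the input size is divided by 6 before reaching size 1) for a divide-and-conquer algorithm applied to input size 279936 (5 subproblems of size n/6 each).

For divide and conquer with division factor 6:

Problem sizes at each level:
Level 0: 279936
Level 1: 46656
Level 2: 7776
Level 3: 1296
Level 4: 216
Level 5: 36
Level 6: 6
Level 7: 1

The root is level 0 and the size-1 base case is level 7 (the tree spans levels 0 through 7, i.e. 8 levels counting the root), so the depth is the number of divisions: log_6(279936) = 7

The recursion tree depth is log_6(279936) = 7. At each level, the problem size is divided by 6, so it takes 7 divisions to reduce to a base case of size 1. The algorithm makes 5 recursive calls at each level.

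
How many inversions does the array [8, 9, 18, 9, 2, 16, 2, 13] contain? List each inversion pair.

Finding inversions in [8, 9, 18, 9, 2, 16, 2, 13]:

(0, 4): arr[0]=8 > arr[4]=2
(0, 6): arr[0]=8 > arr[6]=2
(1, 4): arr[1]=9 > arr[4]=2
(1, 6): arr[1]=9 > arr[6]=2
(2, 3): arr[2]=18 > arr[3]=9
(2, 4): arr[2]=18 > arr[4]=2
(2, 5): arr[2]=18 > arr[5]=16
(2, 6): arr[2]=18 > arr[6]=2
(2, 7): arr[2]=18 > arr[7]=13
(3, 4): arr[3]=9 > arr[4]=2
(3, 6): arr[3]=9 > arr[6]=2
(5, 6): arr[5]=16 > arr[6]=2
(5, 7): arr[5]=16 > arr[7]=13

Total inversions: 13

The array has 13 inversion(s): (0,4), (0,6), (1,4), (1,6), (2,3), (2,4), (2,5), (2,6), (2,7), (3,4), (3,6), (5,6), (5,7). Each pair (i,j) satisfies i < j and arr[i] > arr[j].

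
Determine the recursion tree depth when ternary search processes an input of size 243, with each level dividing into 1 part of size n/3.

For divide and conquer with division factor 3:

Problem sizes at each level:
Level 0: 243
Level 1: 81
Level 2: 27
Level 3: 9
Level 4: 3
Level 5: 1

The root is level 0 and the size-1 base case is level 5 (the tree spans levels 0 through 5, i.e. 6 levels counting the root), so the depth is the number of divisions: log_3(243) = 5

The recursion tree depth is log_3(243) = 5. At each level, the problem size is divided by 3, so it takes 5 divisions to reduce to a base case of size 1. The algorithm makes 1 recursive call at each level.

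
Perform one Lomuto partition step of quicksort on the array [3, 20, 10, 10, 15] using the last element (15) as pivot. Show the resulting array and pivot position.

Lomuto partition with pivot = 15:

Initial array: [3, 20, 10, 10, 15]

arr[0]=3 <= 15: swap with position 0, array becomes [3, 20, 10, 10, 15]
arr[1]=20 > 15: no swap
arr[2]=10 <= 15: swap with position 1, array becomes [3, 10, 20, 10, 15]
arr[3]=10 <= 15: swap with position 2, array becomes [3, 10, 10, 20, 15]

Place pivot at position 3: [3, 10, 10, 15, 20]
Pivot position: 3

After partitioning with pivot 15, the array becomes [3, 10, 10, 15, 20]. The pivot is placed at index 3. All elements to the left of the pivot are <= 15, and all elements to the right are > 15.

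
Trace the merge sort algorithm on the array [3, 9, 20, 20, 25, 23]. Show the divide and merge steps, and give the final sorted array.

Merge sort trace:

Split: [3, 9, 20, 20, 25, 23] -> [3, 9, 20] and [20, 25, 23]
  Split: [3, 9, 20] -> [3] and [9, 20]
    Split: [9, 20] -> [9] and [20]
    Merge: [9] + [20] -> [9, 20]
  Merge: [3] + [9, 20] -> [3, 9, 20]
  Split: [20, 25, 23] -> [20] and [25, 23]
    Split: [25, 23] -> [25] and [23]
    Merge: [25] + [23] -> [23, 25]
  Merge: [20] + [23, 25] -> [20, 23, 25]
Merge: [3, 9, 20] + [20, 23, 25] -> [3, 9, 20, 20, 23, 25]

Final sorted array: [3, 9, 20, 20, 23, 25]

The merge sort proceeds by recursively splitting the array and merging sorted halves.
After all merges, the sorted array is [3, 9, 20, 20, 23, 25].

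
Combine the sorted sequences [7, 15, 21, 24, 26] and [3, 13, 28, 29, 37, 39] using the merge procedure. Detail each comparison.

Merging process:

Compare 7 vs 3: take 3 from right. Merged: [3]
Compare 7 vs 13: take 7 from left. Merged: [3, 7]
Compare 15 vs 13: take 13 from right. Merged: [3, 7, 13]
Compare 15 vs 28: take 15 from left. Merged: [3, 7, 13, 15]
Compare 21 vs 28: take 21 from left. Merged: [3, 7, 13, 15, 21]
Compare 24 vs 28: take 24 from left. Merged: [3, 7, 13, 15, 21, 24]
Compare 26 vs 28: take 26 from left. Merged: [3, 7, 13, 15, 21, 24, 26]
Append remaining from right: [28, 29, 37, 39]. Merged: [3, 7, 13, 15, 21, 24, 26, 28, 29, 37, 39]

Final merged array: [3, 7, 13, 15, 21, 24, 26, 28, 29, 37, 39]
Total comparisons: 7

The merged array is [3, 7, 13, 15, 21, 24, 26, 28, 29, 37, 39], requiring 7 comparisons. The merge step runs in O(n) time where n is the total number of elements.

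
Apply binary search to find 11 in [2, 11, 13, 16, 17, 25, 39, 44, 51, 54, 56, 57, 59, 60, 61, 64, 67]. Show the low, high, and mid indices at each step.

Binary search for 11 in [2, 11, 13, 16, 17, 25, 39, 44, 51, 54, 56, 57, 59, 60, 61, 64, 67]:

lo=0, hi=16, mid=8, arr[mid]=51 -> 51 > 11, search left half
lo=0, hi=7, mid=3, arr[mid]=16 -> 16 > 11, search left half
lo=0, hi=2, mid=1, arr[mid]=11 -> Found target at index 1!

Binary search finds 11 at index 1 after 3 comparisons. The search repeatedly halves the search space by comparing with the middle element.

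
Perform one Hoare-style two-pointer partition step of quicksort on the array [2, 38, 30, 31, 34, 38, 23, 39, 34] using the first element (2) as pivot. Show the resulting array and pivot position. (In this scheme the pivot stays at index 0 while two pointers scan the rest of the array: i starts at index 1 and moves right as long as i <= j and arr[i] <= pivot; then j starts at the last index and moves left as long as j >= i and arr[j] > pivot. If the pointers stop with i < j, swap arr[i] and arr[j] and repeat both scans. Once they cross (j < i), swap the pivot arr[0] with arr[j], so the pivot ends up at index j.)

Hoare-style two-pointer partition with pivot = 2:

Initial array: [2, 38, 30, 31, 34, 38, 23, 39, 34]

Pointers start at i = 1, j = 8.
i ends at 1, j ends at 0: the pointers have crossed (j < i), so scanning stops.

j = 0, so swapping arr[0] with arr[j] leaves the pivot at position 0: [2, 38, 30, 31, 34, 38, 23, 39, 34]
Pivot position: 0

After partitioning with pivot 2, the array becomes [2, 38, 30, 31, 34, 38, 23, 39, 34]. The pivot is placed at index 0. All elements to the left of the pivot are <= 2, and all elements to the right are > 2.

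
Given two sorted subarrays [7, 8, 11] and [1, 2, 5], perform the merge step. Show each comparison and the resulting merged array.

Merging process:

Compare 7 vs 1: take 1 from right. Merged: [1]
Compare 7 vs 2: take 2 from right. Merged: [1, 2]
Compare 7 vs 5: take 5 from right. Merged: [1, 2, 5]
Append remaining from left: [7, 8, 11]. Merged: [1, 2, 5, 7, 8, 11]

Final merged array: [1, 2, 5, 7, 8, 11]
Total comparisons: 3

The merged array is [1, 2, 5, 7, 8, 11], requiring 3 comparisons. The merge step runs in O(n) time where n is the total number of elements.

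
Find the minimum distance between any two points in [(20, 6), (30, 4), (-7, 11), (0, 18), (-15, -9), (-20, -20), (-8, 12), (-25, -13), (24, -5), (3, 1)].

Computing all pairwise distances among 10 points:

d((20, 6), (30, 4)) = 10.198
d((20, 6), (-7, 11)) = 27.4591
d((20, 6), (0, 18)) = 23.3238
d((20, 6), (-15, -9)) = 38.0789
d((20, 6), (-20, -20)) = 47.7074
d((20, 6), (-8, 12)) = 28.6356
d((20, 6), (-25, -13)) = 48.8467
d((20, 6), (24, -5)) = 11.7047
d((20, 6), (3, 1)) = 17.72
d((30, 4), (-7, 11)) = 37.6563
d((30, 4), (0, 18)) = 33.1059
d((30, 4), (-15, -9)) = 46.8402
d((30, 4), (-20, -20)) = 55.4617
d((30, 4), (-8, 12)) = 38.833
d((30, 4), (-25, -13)) = 57.5674
d((30, 4), (24, -5)) = 10.8167
d((30, 4), (3, 1)) = 27.1662
d((-7, 11), (0, 18)) = 9.8995
d((-7, 11), (-15, -9)) = 21.5407
d((-7, 11), (-20, -20)) = 33.6155
d((-7, 11), (-8, 12)) = 1.4142 <-- minimum
d((-7, 11), (-25, -13)) = 30.0
d((-7, 11), (24, -5)) = 34.8855
d((-7, 11), (3, 1)) = 14.1421
d((0, 18), (-15, -9)) = 30.8869
d((0, 18), (-20, -20)) = 42.9418
d((0, 18), (-8, 12)) = 10.0
d((0, 18), (-25, -13)) = 39.8246
d((0, 18), (24, -5)) = 33.2415
d((0, 18), (3, 1)) = 17.2627
d((-15, -9), (-20, -20)) = 12.083
d((-15, -9), (-8, 12)) = 22.1359
d((-15, -9), (-25, -13)) = 10.7703
d((-15, -9), (24, -5)) = 39.2046
d((-15, -9), (3, 1)) = 20.5913
d((-20, -20), (-8, 12)) = 34.176
d((-20, -20), (-25, -13)) = 8.6023
d((-20, -20), (24, -5)) = 46.4866
d((-20, -20), (3, 1)) = 31.1448
d((-8, 12), (-25, -13)) = 30.2324
d((-8, 12), (24, -5)) = 36.2353
d((-8, 12), (3, 1)) = 15.5563
d((-25, -13), (24, -5)) = 49.6488
d((-25, -13), (3, 1)) = 31.305
d((24, -5), (3, 1)) = 21.8403

Closest pair: (-7, 11) and (-8, 12) with distance 1.4142

The closest pair is (-7, 11) and (-8, 12) with Euclidean distance 1.4142. For 10 points, brute-force pairwise comparison is shown above. For large n, the divide-and-conquer algorithm (sort by x, recurse on halves, check the dividing strip) achieves O(n log n).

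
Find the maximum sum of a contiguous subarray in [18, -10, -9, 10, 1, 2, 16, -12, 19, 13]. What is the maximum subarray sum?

Using Kadane's algorithm on [18, -10, -9, 10, 1, 2, 16, -12, 19, 13]:

Scanning through the array:
Position 1 (value -10): max_ending_here = 8, max_so_far = 18
Position 2 (value -9): max_ending_here = -1, max_so_far = 18
Position 3 (value 10): max_ending_here = 10, max_so_far = 18
Position 4 (value 1): max_ending_here = 11, max_so_far = 18
Position 5 (value 2): max_ending_here = 13, max_so_far = 18
Position 6 (value 16): max_ending_here = 29, max_so_far = 29
Position 7 (value -12): max_ending_here = 17, max_so_far = 29
Position 8 (value 19): max_ending_here = 36, max_so_far = 36
Position 9 (value 13): max_ending_here = 49, max_so_far = 49

Maximum subarray: [10, 1, 2, 16, -12, 19, 13]
Maximum sum: 49

The maximum subarray is [10, 1, 2, 16, -12, 19, 13] with sum 49. This subarray runs from index 3 to index 9.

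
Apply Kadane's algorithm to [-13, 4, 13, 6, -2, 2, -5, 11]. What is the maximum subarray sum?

Using Kadane's algorithm on [-13, 4, 13, 6, -2, 2, -5, 11]:

Scanning through the array:
Position 1 (value 4): max_ending_here = 4, max_so_far = 4
Position 2 (value 13): max_ending_here = 17, max_so_far = 17
Position 3 (value 6): max_ending_here = 23, max_so_far = 23
Position 4 (value -2): max_ending_here = 21, max_so_far = 23
Position 5 (value 2): max_ending_here = 23, max_so_far = 23
Position 6 (value -5): max_ending_here = 18, max_so_far = 23
Position 7 (value 11): max_ending_here = 29, max_so_far = 29

Maximum subarray: [4, 13, 6, -2, 2, -5, 11]
Maximum sum: 29

The maximum subarray is [4, 13, 6, -2, 2, -5, 11] with sum 29. This subarray runs from index 1 to index 7.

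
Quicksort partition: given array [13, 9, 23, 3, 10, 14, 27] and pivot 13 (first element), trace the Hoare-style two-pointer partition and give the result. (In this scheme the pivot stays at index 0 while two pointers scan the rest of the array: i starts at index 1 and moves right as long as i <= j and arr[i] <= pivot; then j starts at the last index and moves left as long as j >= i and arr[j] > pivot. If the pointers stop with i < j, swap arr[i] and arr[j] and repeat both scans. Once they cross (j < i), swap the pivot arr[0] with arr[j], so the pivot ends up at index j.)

Hoare-style two-pointer partition with pivot = 13:

Initial array: [13, 9, 23, 3, 10, 14, 27]

Pointers start at i = 1, j = 6.
i stops at index 2 (arr[2]=23 > 13), j stops at index 4 (arr[4]=10 <= 13): swap arr[2] and arr[4], array becomes [13, 9, 10, 3, 23, 14, 27]
i ends at 4, j ends at 3: the pointers have crossed (j < i), so scanning stops.

Swap pivot arr[0] with arr[3] to place pivot at position 3: [3, 9, 10, 13, 23, 14, 27]
Pivot position: 3

After partitioning with pivot 13, the array becomes [3, 9, 10, 13, 23, 14, 27]. The pivot is placed at index 3. All elements to the left of the pivot are <= 13, and all elements to the right are > 13.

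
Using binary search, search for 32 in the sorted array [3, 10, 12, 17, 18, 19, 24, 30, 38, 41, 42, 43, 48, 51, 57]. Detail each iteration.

Binary search for 32 in [3, 10, 12, 17, 18, 19, 24, 30, 38, 41, 42, 43, 48, 51, 57]:

lo=0, hi=14, mid=7, arr[mid]=30 -> 30 < 32, search right half
lo=8, hi=14, mid=11, arr[mid]=43 -> 43 > 32, search left half
lo=8, hi=10, mid=9, arr[mid]=41 -> 41 > 32, search left half
lo=8, hi=8, mid=8, arr[mid]=38 -> 38 > 32, search left half
lo=8 > hi=7, target 32 not found

Binary search determines that 32 is not in the array after 4 comparisons. The search space was exhausted without finding the target.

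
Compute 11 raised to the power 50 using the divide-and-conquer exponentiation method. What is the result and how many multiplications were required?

Computing 11^50 by squaring (build up from 11^1; each line after the first costs one multiplication):

11^1 = 11
11^2 = (11^1)^2 = 11^2 = 121
11^3 = 11 * 11^2 = 11 * 121 = 1331
11^6 = (11^3)^2 = 1331^2 = 1771561
11^12 = (11^6)^2 = 1771561^2 = 3138428376721
11^24 = (11^12)^2 = 3138428376721^2 = 9849732675807611094711841
11^25 = 11 * 11^24 = 11 * 9849732675807611094711841 = 108347059433883722041830251
11^50 = (11^25)^2 = 108347059433883722041830251^2 = 11739085287969531650666649599035831993898213898723001

Result: 11739085287969531650666649599035831993898213898723001
Multiplications needed: 7 (7 lines after 11^1)

11^50 = 11739085287969531650666649599035831993898213898723001. Using exponentiation by squaring, this requires 7 multiplications. The key idea: if the exponent is even, square the half-power; if odd, multiply by the base once.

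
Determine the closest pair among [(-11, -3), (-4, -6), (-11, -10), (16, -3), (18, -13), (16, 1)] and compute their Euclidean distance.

Computing all pairwise distances among 6 points:

d((-11, -3), (-4, -6)) = 7.6158
d((-11, -3), (-11, -10)) = 7.0
d((-11, -3), (16, -3)) = 27.0
d((-11, -3), (18, -13)) = 30.6757
d((-11, -3), (16, 1)) = 27.2947
d((-4, -6), (-11, -10)) = 8.0623
d((-4, -6), (16, -3)) = 20.2237
d((-4, -6), (18, -13)) = 23.0868
d((-4, -6), (16, 1)) = 21.1896
d((-11, -10), (16, -3)) = 27.8927
d((-11, -10), (18, -13)) = 29.1548
d((-11, -10), (16, 1)) = 29.1548
d((16, -3), (18, -13)) = 10.198
d((16, -3), (16, 1)) = 4.0 <-- minimum
d((18, -13), (16, 1)) = 14.1421

Closest pair: (16, -3) and (16, 1) with distance 4.0

The closest pair is (16, -3) and (16, 1) with Euclidean distance 4.0. For 6 points, brute-force pairwise comparison is shown above. For large n, the divide-and-conquer algorithm (sort by x, recurse on halves, check the dividing strip) achieves O(n log n).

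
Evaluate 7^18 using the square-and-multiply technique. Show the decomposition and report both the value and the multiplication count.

Computing 7^18 by squaring (build up from 7^1; each line after the first costs one multiplication):

7^1 = 7
7^2 = (7^1)^2 = 7^2 = 49
7^4 = (7^2)^2 = 49^2 = 2401
7^8 = (7^4)^2 = 2401^2 = 5764801
7^9 = 7 * 7^8 = 7 * 5764801 = 40353607
7^18 = (7^9)^2 = 40353607^2 = 1628413597910449

Result: 1628413597910449
Multiplications needed: 5 (5 lines after 7^1)

7^18 = 1628413597910449. Using exponentiation by squaring, this requires 5 multiplications. The key idea: if the exponent is even, square the half-power; if odd, multiply by the base once.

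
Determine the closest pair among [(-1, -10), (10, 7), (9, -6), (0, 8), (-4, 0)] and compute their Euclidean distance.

Computing all pairwise distances among 5 points:

d((-1, -10), (10, 7)) = 20.2485
d((-1, -10), (9, -6)) = 10.7703
d((-1, -10), (0, 8)) = 18.0278
d((-1, -10), (-4, 0)) = 10.4403
d((10, 7), (9, -6)) = 13.0384
d((10, 7), (0, 8)) = 10.0499
d((10, 7), (-4, 0)) = 15.6525
d((9, -6), (0, 8)) = 16.6433
d((9, -6), (-4, 0)) = 14.3178
d((0, 8), (-4, 0)) = 8.9443 <-- minimum

Closest pair: (0, 8) and (-4, 0) with distance 8.9443

The closest pair is (0, 8) and (-4, 0) with Euclidean distance 8.9443. For 5 points, brute-force pairwise comparison is shown above. For large n, the divide-and-conquer algorithm (sort by x, recurse on halves, check the dividing strip) achieves O(n log n).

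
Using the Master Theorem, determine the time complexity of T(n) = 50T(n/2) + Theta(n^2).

Master Theorem for T(n) = 50T(n/2) + O(n^2):

a = 50, b = 2, c = 2
log_b(a) = log_2(50) = 5.6439

Case 1: c = 2 < log_2(50) = 5.6439
T(n) = O(n^(log_2 50))

For T(n) = 50T(n/2) + O(n^2): log_2(50) = 5.6439. This is Case 1 of the Master Theorem (c < log_b(a), work dominated by leaves), giving O(n^(log_2 50)).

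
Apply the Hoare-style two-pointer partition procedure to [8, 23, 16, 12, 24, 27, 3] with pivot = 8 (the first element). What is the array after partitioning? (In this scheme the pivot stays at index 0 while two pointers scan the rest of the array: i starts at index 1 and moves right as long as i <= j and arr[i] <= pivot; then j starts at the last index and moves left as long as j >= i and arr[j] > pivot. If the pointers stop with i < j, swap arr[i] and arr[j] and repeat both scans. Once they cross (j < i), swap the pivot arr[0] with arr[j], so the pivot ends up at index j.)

Hoare-style two-pointer partition with pivot = 8:

Initial array: [8, 23, 16, 12, 24, 27, 3]

Pointers start at i = 1, j = 6.
i stops at index 1 (arr[1]=23 > 8), j stops at index 6 (arr[6]=3 <= 8): swap arr[1] and arr[6], array becomes [8, 3, 16, 12, 24, 27, 23]
i ends at 2, j ends at 1: the pointers have crossed (j < i), so scanning stops.

Swap pivot arr[0] with arr[1] to place pivot at position 1: [3, 8, 16, 12, 24, 27, 23]
Pivot position: 1

After partitioning with pivot 8, the array becomes [3, 8, 16, 12, 24, 27, 23]. The pivot is placed at index 1. All elements to the left of the pivot are <= 8, and all elements to the right are > 8.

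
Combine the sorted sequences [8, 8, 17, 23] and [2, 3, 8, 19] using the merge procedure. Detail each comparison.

Merging process:

Compare 8 vs 2: take 2 from right. Merged: [2]
Compare 8 vs 3: take 3 from right. Merged: [2, 3]
Compare 8 vs 8: take 8 from left. Merged: [2, 3, 8]
Compare 8 vs 8: take 8 from left. Merged: [2, 3, 8, 8]
Compare 17 vs 8: take 8 from right. Merged: [2, 3, 8, 8, 8]
Compare 17 vs 19: take 17 from left. Merged: [2, 3, 8, 8, 8, 17]
Compare 23 vs 19: take 19 from right. Merged: [2, 3, 8, 8, 8, 17, 19]
Append remaining from left: [23]. Merged: [2, 3, 8, 8, 8, 17, 19, 23]

Final merged array: [2, 3, 8, 8, 8, 17, 19, 23]
Total comparisons: 7

The merged array is [2, 3, 8, 8, 8, 17, 19, 23], requiring 7 comparisons. The merge step runs in O(n) time where n is the total number of elements.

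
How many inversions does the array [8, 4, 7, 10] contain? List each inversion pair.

Finding inversions in [8, 4, 7, 10]:

(0, 1): arr[0]=8 > arr[1]=4
(0, 2): arr[0]=8 > arr[2]=7

Total inversions: 2

The array has 2 inversion(s): (0,1), (0,2). Each pair (i,j) satisfies i < j and arr[i] > arr[j].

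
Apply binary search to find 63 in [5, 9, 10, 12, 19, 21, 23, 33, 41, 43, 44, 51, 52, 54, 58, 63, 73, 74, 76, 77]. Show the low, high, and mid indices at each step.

Binary search for 63 in [5, 9, 10, 12, 19, 21, 23, 33, 41, 43, 44, 51, 52, 54, 58, 63, 73, 74, 76, 77]:

lo=0, hi=19, mid=9, arr[mid]=43 -> 43 < 63, search right half
lo=10, hi=19, mid=14, arr[mid]=58 -> 58 < 63, search right half
lo=15, hi=19, mid=17, arr[mid]=74 -> 74 > 63, search left half
lo=15, hi=16, mid=15, arr[mid]=63 -> Found target at index 15!

Binary search finds 63 at index 15 after 4 comparisons. The search repeatedly halves the search space by comparing with the middle element.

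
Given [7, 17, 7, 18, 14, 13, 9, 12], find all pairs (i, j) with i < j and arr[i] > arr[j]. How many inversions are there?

Finding inversions in [7, 17, 7, 18, 14, 13, 9, 12]:

(1, 2): arr[1]=17 > arr[2]=7
(1, 4): arr[1]=17 > arr[4]=14
(1, 5): arr[1]=17 > arr[5]=13
(1, 6): arr[1]=17 > arr[6]=9
(1, 7): arr[1]=17 > arr[7]=12
(3, 4): arr[3]=18 > arr[4]=14
(3, 5): arr[3]=18 > arr[5]=13
(3, 6): arr[3]=18 > arr[6]=9
(3, 7): arr[3]=18 > arr[7]=12
(4, 5): arr[4]=14 > arr[5]=13
(4, 6): arr[4]=14 > arr[6]=9
(4, 7): arr[4]=14 > arr[7]=12
(5, 6): arr[5]=13 > arr[6]=9
(5, 7): arr[5]=13 > arr[7]=12

Total inversions: 14

The array has 14 inversion(s): (1,2), (1,4), (1,5), (1,6), (1,7), (3,4), (3,5), (3,6), (3,7), (4,5), (4,6), (4,7), (5,6), (5,7). Each pair (i,j) satisfies i < j and arr[i] > arr[j].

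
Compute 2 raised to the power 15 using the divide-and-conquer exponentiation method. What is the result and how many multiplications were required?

Computing 2^15 by squaring (build up from 2^1; each line after the first costs one multiplication):

2^1 = 2
2^2 = (2^1)^2 = 2^2 = 4
2^3 = 2 * 2^2 = 2 * 4 = 8
2^6 = (2^3)^2 = 8^2 = 64
2^7 = 2 * 2^6 = 2 * 64 = 128
2^14 = (2^7)^2 = 128^2 = 16384
2^15 = 2 * 2^14 = 2 * 16384 = 32768

Result: 32768
Multiplications needed: 6 (6 lines after 2^1)

2^15 = 32768. Using exponentiation by squaring, this requires 6 multiplications. The key idea: if the exponent is even, square the half-power; if odd, multiply by the base once.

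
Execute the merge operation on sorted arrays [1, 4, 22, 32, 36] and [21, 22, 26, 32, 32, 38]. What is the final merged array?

Merging process:

Compare 1 vs 21: take 1 from left. Merged: [1]
Compare 4 vs 21: take 4 from left. Merged: [1, 4]
Compare 22 vs 21: take 21 from right. Merged: [1, 4, 21]
Compare 22 vs 22: take 22 from left. Merged: [1, 4, 21, 22]
Compare 32 vs 22: take 22 from right. Merged: [1, 4, 21, 22, 22]
Compare 32 vs 26: take 26 from right. Merged: [1, 4, 21, 22, 22, 26]
Compare 32 vs 32: take 32 from left. Merged: [1, 4, 21, 22, 22, 26, 32]
Compare 36 vs 32: take 32 from right. Merged: [1, 4, 21, 22, 22, 26, 32, 32]
Compare 36 vs 32: take 32 from right. Merged: [1, 4, 21, 22, 22, 26, 32, 32, 32]
Compare 36 vs 38: take 36 from left. Merged: [1, 4, 21, 22, 22, 26, 32, 32, 32, 36]
Append remaining from right: [38]. Merged: [1, 4, 21, 22, 22, 26, 32, 32, 32, 36, 38]

Final merged array: [1, 4, 21, 22, 22, 26, 32, 32, 32, 36, 38]
Total comparisons: 10

The merged array is [1, 4, 21, 22, 22, 26, 32, 32, 32, 36, 38], requiring 10 comparisons. The merge step runs in O(n) time where n is the total number of elements.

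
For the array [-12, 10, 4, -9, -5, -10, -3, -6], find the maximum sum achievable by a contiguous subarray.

Using Kadane's algorithm on [-12, 10, 4, -9, -5, -10, -3, -6]:

Scanning through the array:
Position 1 (value 10): max_ending_here = 10, max_so_far = 10
Position 2 (value 4): max_ending_here = 14, max_so_far = 14
Position 3 (value -9): max_ending_here = 5, max_so_far = 14
Position 4 (value -5): max_ending_here = 0, max_so_far = 14
Position 5 (value -10): max_ending_here = -10, max_so_far = 14
Position 6 (value -3): max_ending_here = -3, max_so_far = 14
Position 7 (value -6): max_ending_here = -6, max_so_far = 14

Maximum subarray: [10, 4]
Maximum sum: 14

The maximum subarray is [10, 4] with sum 14. This subarray runs from index 1 to index 2.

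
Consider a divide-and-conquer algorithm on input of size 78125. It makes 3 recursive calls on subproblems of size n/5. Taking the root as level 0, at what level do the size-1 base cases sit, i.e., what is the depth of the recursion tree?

For divide and conquer with division factor 5:

Problem sizes at each level:
Level 0: 78125
Level 1: 15625
Level 2: 3125
Level 3: 625
Level 4: 125
Level 5: 25
Level 6: 5
Level 7: 1

The root is level 0 and the size-1 base case is level 7 (the tree spans levels 0 through 7, i.e. 8 levels counting the root), so the depth is the number of divisions: log_5(78125) = 7

The recursion tree depth is log_5(78125) = 7. At each level, the problem size is divided by 5, so it takes 7 divisions to reduce to a base case of size 1. The algorithm makes 3 recursive calls at each level.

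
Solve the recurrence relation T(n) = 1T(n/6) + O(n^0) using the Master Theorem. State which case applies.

Master Theorem for T(n) = 1T(n/6) + O(n^0):

a = 1, b = 6, c = 0
log_b(a) = log_6(1) = 0.0000

Case 2: c = 0 = log_6(1) = 0.0000
T(n) = O(n^0 log n) = O(log n)

For T(n) = 1T(n/6) + O(n^0): log_6(1) = 0.0000. This is Case 2 of the Master Theorem (c = log_b(a), equal work at all levels), giving O(log n).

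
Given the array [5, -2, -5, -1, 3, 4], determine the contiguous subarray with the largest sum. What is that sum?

Using Kadane's algorithm on [5, -2, -5, -1, 3, 4]:

Scanning through the array:
Position 1 (value -2): max_ending_here = 3, max_so_far = 5
Position 2 (value -5): max_ending_here = -2, max_so_far = 5
Position 3 (value -1): max_ending_here = -1, max_so_far = 5
Position 4 (value 3): max_ending_here = 3, max_so_far = 5
Position 5 (value 4): max_ending_here = 7, max_so_far = 7

Maximum subarray: [3, 4]
Maximum sum: 7

The maximum subarray is [3, 4] with sum 7. This subarray runs from index 4 to index 5.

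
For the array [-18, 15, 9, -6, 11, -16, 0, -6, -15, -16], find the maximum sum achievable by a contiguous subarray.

Using Kadane's algorithm on [-18, 15, 9, -6, 11, -16, 0, -6, -15, -16]:

Scanning through the array:
Position 1 (value 15): max_ending_here = 15, max_so_far = 15
Position 2 (value 9): max_ending_here = 24, max_so_far = 24
Position 3 (value -6): max_ending_here = 18, max_so_far = 24
Position 4 (value 11): max_ending_here = 29, max_so_far = 29
Position 5 (value -16): max_ending_here = 13, max_so_far = 29
Position 6 (value 0): max_ending_here = 13, max_so_far = 29
Position 7 (value -6): max_ending_here = 7, max_so_far = 29
Position 8 (value -15): max_ending_here = -8, max_so_far = 29
Position 9 (value -16): max_ending_here = -16, max_so_far = 29

Maximum subarray: [15, 9, -6, 11]
Maximum sum: 29

The maximum subarray is [15, 9, -6, 11] with sum 29. This subarray runs from index 1 to index 4.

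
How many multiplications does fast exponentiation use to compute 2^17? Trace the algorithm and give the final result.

Computing 2^17 by squaring (build up from 2^1; each line after the first costs one multiplication):

2^1 = 2
2^2 = (2^1)^2 = 2^2 = 4
2^4 = (2^2)^2 = 4^2 = 16
2^8 = (2^4)^2 = 16^2 = 256
2^16 = (2^8)^2 = 256^2 = 65536
2^17 = 2 * 2^16 = 2 * 65536 = 131072

Result: 131072
Multiplications needed: 5 (5 lines after 2^1)

2^17 = 131072. Using exponentiation by squaring, this requires 5 multiplications. The key idea: if the exponent is even, square the half-power; if odd, multiply by the base once.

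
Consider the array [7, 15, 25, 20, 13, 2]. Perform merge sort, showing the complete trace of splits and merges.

Merge sort trace:

Split: [7, 15, 25, 20, 13, 2] -> [7, 15, 25] and [20, 13, 2]
  Split: [7, 15, 25] -> [7] and [15, 25]
    Split: [15, 25] -> [15] and [25]
    Merge: [15] + [25] -> [15, 25]
  Merge: [7] + [15, 25] -> [7, 15, 25]
  Split: [20, 13, 2] -> [20] and [13, 2]
    Split: [13, 2] -> [13] and [2]
    Merge: [13] + [2] -> [2, 13]
  Merge: [20] + [2, 13] -> [2, 13, 20]
Merge: [7, 15, 25] + [2, 13, 20] -> [2, 7, 13, 15, 20, 25]

Final sorted array: [2, 7, 13, 15, 20, 25]

The merge sort proceeds by recursively splitting the array and merging sorted halves.
After all merges, the sorted array is [2, 7, 13, 15, 20, 25].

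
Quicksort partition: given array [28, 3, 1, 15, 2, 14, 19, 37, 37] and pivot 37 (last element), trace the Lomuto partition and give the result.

Lomuto partition with pivot = 37:

Initial array: [28, 3, 1, 15, 2, 14, 19, 37, 37]

arr[0]=28 <= 37: swap with position 0, array becomes [28, 3, 1, 15, 2, 14, 19, 37, 37]
arr[1]=3 <= 37: swap with position 1, array becomes [28, 3, 1, 15, 2, 14, 19, 37, 37]
arr[2]=1 <= 37: swap with position 2, array becomes [28, 3, 1, 15, 2, 14, 19, 37, 37]
arr[3]=15 <= 37: swap with position 3, array becomes [28, 3, 1, 15, 2, 14, 19, 37, 37]
arr[4]=2 <= 37: swap with position 4, array becomes [28, 3, 1, 15, 2, 14, 19, 37, 37]
arr[5]=14 <= 37: swap with position 5, array becomes [28, 3, 1, 15, 2, 14, 19, 37, 37]
arr[6]=19 <= 37: swap with position 6, array becomes [28, 3, 1, 15, 2, 14, 19, 37, 37]
arr[7]=37 <= 37: swap with position 7, array becomes [28, 3, 1, 15, 2, 14, 19, 37, 37]

Place pivot at position 8: [28, 3, 1, 15, 2, 14, 19, 37, 37]
Pivot position: 8

After partitioning with pivot 37, the array becomes [28, 3, 1, 15, 2, 14, 19, 37, 37]. The pivot is placed at index 8. All elements to the left of the pivot are <= 37, and all elements to the right are > 37.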